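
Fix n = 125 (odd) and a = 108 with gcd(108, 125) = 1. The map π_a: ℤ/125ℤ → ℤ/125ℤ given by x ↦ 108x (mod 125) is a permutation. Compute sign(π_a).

Trace 34: π^k(34) = [34, 47, 76, 83, 89, 112, 96] for k=0..6.
The orbit structure of x ↦ 108x mod 125: 4 orbits of sizes [100, 20, 4, 1].
125 − 4 = 121 transpositions; sign(π) = (−1)^121 = -1.
Zolotarev: (108|125) = -1, matching the cycle-count sign.

-1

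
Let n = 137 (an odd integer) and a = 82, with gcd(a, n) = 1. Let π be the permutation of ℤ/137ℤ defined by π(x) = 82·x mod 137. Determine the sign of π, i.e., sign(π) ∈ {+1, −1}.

Trace 108: π^k(108) = [108, 88, 92, 9, 53, 99, 35] for k=0..6.
π_82 has 2 disjoint cycles with lengths [136, 1] on {0,…,136}.
With 2 cycles on 137 points, sign = (−1)^{137−2} = -1.

-1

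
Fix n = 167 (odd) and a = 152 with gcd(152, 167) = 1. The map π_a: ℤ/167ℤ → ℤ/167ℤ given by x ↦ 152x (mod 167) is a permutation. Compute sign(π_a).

Start at x=89: 89 → 1 → 152 → 58 → 132 → 24 → 141 → … (one orbit).
3 cycles of lengths [83, 83, 1].
n − c = 167 − 3 = 164; sign = (−1)^164 = +1.
Zolotarev: (152|167) = +1, matching the cycle-count sign.

+1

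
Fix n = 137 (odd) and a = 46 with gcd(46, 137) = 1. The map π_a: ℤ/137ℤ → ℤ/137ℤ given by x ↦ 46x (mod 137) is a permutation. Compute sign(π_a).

Orbit of 78 under x↦46x: [78, 26, 100, 79, 72, 24, 8]… (length divides ord_137(46)).
π_46 has 2 disjoint cycles with lengths [136, 1] on {0,…,136}.
n − c = 137 − 2 = 135; sign = (−1)^135 = -1.

-1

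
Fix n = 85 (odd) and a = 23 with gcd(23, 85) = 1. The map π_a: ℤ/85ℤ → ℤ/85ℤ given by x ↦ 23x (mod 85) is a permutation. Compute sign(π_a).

Trace 1: π^k(1) = [1, 23, 19, 12, 21, 58, 59] for k=0..6.
Cycle lengths of π_23 on ℤ/85ℤ: [16, 16, 16, 16, 16, 4, 1]; 7 cycles in total.
With 7 cycles on 85 points, sign = (−1)^{85−7} = +1.
(23|85)_J = +1 (Zolotarev's lemma cross-check).

+1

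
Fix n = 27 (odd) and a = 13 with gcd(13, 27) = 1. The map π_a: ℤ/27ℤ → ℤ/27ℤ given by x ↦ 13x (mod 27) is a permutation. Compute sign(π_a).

+1

Start at x=7: 7 → 10 → 22 → 16 → 19 → 4 → 25 → … (one orbit).
The orbit structure of x ↦ 13x mod 27: 7 orbits of sizes [9, 9, 3, 3, 1, 1, 1].
7 cycles on 27: each ℓ→(−1)^(ℓ−1), product (−1)^20 = +1.
Zolotarev: (13|27) = +1, matching the cycle-count sign.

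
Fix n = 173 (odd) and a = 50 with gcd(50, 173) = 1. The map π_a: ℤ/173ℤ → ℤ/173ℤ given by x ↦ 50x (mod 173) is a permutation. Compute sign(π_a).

-1

Orbit of 53 under x↦50x: [53, 55, 155, 138, 153, 38, 170]… (length divides ord_173(50)).
2 cycles of lengths [172, 1].
With 2 cycles on 173 points, sign = (−1)^{173−2} = -1.
Zolotarev: (50|173) = -1, matching the cycle-count sign.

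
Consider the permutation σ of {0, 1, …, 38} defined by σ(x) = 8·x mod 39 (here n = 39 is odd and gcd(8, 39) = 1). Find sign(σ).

+1

Start at x=1: 1 → 8 → 25 → 5 → 1 (one orbit).
Cycle type of π: 4×9 + 2 + 1; total 11 cycles.
Σ(ℓ_i−1) = 39−11 = 28; sign = (−1)^28 = +1.
The Jacobi symbol (8|39) = +1 (Zolotarev) agrees.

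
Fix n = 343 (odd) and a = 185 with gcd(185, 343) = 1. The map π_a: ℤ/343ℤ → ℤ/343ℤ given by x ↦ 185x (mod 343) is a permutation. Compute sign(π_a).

Orbit of 145 under x↦185x: [145, 71, 101, 163, 314, 123, 117]… (length divides ord_343(185)).
π_185 has 4 disjoint cycles with lengths [294, 42, 6, 1] on {0,…,342}.
4 cycles on 343: each ℓ→(−1)^(ℓ−1), product (−1)^339 = -1.
Check: (185/343) = -1 by Zolotarev.

-1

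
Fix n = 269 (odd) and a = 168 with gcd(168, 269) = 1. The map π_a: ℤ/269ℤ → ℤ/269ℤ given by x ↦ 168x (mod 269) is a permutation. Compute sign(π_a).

-1

Trace 224: π^k(224) = [224, 241, 138, 50, 61, 26, 64] for k=0..6.
Cycle lengths of π_168 on ℤ/269ℤ: [268, 1]; 2 cycles in total.
Σ(ℓ_i−1) = 269−2 = 267; sign = (−1)^267 = -1.
The Jacobi symbol (168|269) = -1 (Zolotarev) agrees.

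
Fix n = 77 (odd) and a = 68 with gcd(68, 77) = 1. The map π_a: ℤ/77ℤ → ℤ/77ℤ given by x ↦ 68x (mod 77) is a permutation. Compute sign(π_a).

+1

Orbit of 71 under x↦68x: [71, 54, 53, 62, 58, 17, 1]… (length divides ord_77(68)).
Decompose π into cycles: lengths [30, 30, 10, 6, 1] (5 cycles, including the fixed point 0).
5 cycles on 77: each ℓ→(−1)^(ℓ−1), product (−1)^72 = +1.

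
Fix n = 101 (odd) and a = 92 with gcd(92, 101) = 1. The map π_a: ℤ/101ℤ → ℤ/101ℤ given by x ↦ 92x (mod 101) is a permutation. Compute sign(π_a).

Trace 36: π^k(36) = [36, 80, 88, 16, 58, 84, 52] for k=0..6.
The orbit structure of x ↦ 92x mod 101: 5 orbits of sizes [25, 25, 25, 25, 1].
With 5 cycles on 101 points, sign = (−1)^{101−5} = +1.

+1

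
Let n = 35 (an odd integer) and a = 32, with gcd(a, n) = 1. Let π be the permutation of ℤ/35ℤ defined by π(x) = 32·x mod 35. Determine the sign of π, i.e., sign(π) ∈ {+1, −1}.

Start at x=32: 32 → 9 → 8 → 11 → 2 → 29 → 18 → … (one orbit).
π_32 has 6 disjoint cycles with lengths [12, 12, 4, 3, 3, 1] on {0,…,34}.
sign(π) = (−1)^{n − #cycles} = (−1)^{35−6} = (−1)^29 = -1.

-1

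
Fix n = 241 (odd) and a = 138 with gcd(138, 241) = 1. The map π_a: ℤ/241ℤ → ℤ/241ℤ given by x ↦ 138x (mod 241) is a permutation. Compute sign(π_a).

-1

Trace 8: π^k(8) = [8, 140, 40, 218, 200, 126, 36] for k=0..6.
Cycle lengths of π_138 on ℤ/241ℤ: [80, 80, 80, 1]; 4 cycles in total.
n − c = 241 − 4 = 237; sign = (−1)^237 = -1.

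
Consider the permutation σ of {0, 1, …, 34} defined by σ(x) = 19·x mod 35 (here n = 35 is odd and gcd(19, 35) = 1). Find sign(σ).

-1

Start at x=16: 16 → 24 → 1 → 19 → 11 → 34 → 16 (one orbit).
Cycle type of π: 6×5 + 2×2 + 1; total 8 cycles.
With 8 cycles on 35 points, sign = (−1)^{35−8} = -1.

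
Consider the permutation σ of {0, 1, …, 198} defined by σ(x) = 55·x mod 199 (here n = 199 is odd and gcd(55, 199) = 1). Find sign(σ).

-1

Start at x=96: 96 → 106 → 59 → 61 → 171 → 52 → 74 → … (one orbit).
4 cycles of lengths [66, 66, 66, 1].
With 4 cycles on 199 points, sign = (−1)^{199−4} = -1.
The Jacobi symbol (55|199) = -1 (Zolotarev) agrees.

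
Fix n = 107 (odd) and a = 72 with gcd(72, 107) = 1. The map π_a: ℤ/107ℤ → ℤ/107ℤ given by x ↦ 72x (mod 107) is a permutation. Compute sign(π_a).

-1

Orbit of 84 under x↦72x: [84, 56, 73, 13, 80, 89, 95]… (length divides ord_107(72)).
2 cycles of lengths [106, 1].
107 − 2 = 105 transpositions; sign(π) = (−1)^105 = -1.
Zolotarev: (72|107) = -1, matching the cycle-count sign.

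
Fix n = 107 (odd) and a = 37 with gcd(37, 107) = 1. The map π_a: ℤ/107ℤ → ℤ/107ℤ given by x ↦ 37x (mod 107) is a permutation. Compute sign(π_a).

+1

Trace 33: π^k(33) = [33, 44, 23, 102, 29, 3, 4] for k=0..6.
Cycle lengths of π_37 on ℤ/107ℤ: [53, 53, 1]; 3 cycles in total.
107 − 3 = 104 transpositions; sign(π) = (−1)^104 = +1.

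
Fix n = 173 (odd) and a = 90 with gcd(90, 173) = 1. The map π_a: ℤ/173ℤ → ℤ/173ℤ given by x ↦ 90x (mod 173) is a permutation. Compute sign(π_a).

Orbit of 25 under x↦90x: [25, 1, 90, 142, 151, 96, 163]… (length divides ord_173(90)).
Cycle type of π: 86×2 + 1; total 3 cycles.
173 − 3 = 170 transpositions; sign(π) = (−1)^170 = +1.
Zolotarev: (90|173) = +1, matching the cycle-count sign.

+1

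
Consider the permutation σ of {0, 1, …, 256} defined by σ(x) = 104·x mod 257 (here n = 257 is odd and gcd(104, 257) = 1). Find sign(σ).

Orbit of 198 under x↦104x: [198, 32, 244, 190, 228, 68, 133]… (length divides ord_257(104)).
3 cycles of lengths [128, 128, 1].
sign(π) = (−1)^{n − #cycles} = (−1)^{257−3} = (−1)^254 = +1.
(104|257)_J = +1 (Zolotarev's lemma cross-check).

+1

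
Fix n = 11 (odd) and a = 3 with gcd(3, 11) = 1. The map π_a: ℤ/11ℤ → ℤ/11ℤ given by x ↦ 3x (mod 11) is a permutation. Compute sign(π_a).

Trace 9: π^k(9) = [9, 5, 4, 1, 3] for k=0..4.
π_3 has 3 disjoint cycles with lengths [5, 5, 1] on {0,…,10}.
11 − 3 = 8 transpositions; sign(π) = (−1)^8 = +1.

+1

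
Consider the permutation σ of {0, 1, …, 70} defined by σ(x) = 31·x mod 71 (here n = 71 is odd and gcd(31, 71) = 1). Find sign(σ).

Start at x=62: 62 → 5 → 13 → 48 → 68 → 49 → 28 → … (one orbit).
Cycle type of π: 70 + 1; total 2 cycles.
Σ(ℓ_i−1) = 71−2 = 69; sign = (−1)^69 = -1.
The Jacobi symbol (31|71) = -1 (Zolotarev) agrees.

-1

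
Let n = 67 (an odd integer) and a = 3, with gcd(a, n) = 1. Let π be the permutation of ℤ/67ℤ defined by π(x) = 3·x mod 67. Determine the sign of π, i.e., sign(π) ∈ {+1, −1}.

Orbit of 66 under x↦3x: [66, 64, 58, 40, 53, 25, 8]… (length divides ord_67(3)).
4 cycles of lengths [22, 22, 22, 1].
Σ(ℓ_i−1) = 67−4 = 63; sign = (−1)^63 = -1.
(3|67)_J = -1 (Zolotarev's lemma cross-check).

-1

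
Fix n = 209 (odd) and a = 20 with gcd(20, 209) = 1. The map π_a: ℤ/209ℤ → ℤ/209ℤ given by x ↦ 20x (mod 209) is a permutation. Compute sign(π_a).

Trace 20: π^k(20) = [20, 191, 58, 115, 1] for k=0..4.
57 cycles of lengths [5, 5, 5, 5, 5, 5, 5, 5, 5, 5, 5, 5, 5, 5, 5, 5, 5, 5, 5, 5, 5, 5, 5, 5, 5, 5, 5, 5, 5, 5, 5, 5, 5, 5, 5, 5, 5, 5, 1, 1, 1, 1, 1, 1, 1, 1, 1, 1, 1, 1, 1, 1, 1, 1, 1, 1, 1].
With 57 cycles on 209 points, sign = (−1)^{209−57} = +1.

+1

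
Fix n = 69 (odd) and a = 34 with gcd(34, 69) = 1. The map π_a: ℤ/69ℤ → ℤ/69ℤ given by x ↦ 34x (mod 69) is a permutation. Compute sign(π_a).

Start at x=55: 55 → 7 → 31 → 19 → 25 → 22 → 58 → … (one orbit).
6 cycles of lengths [22, 22, 22, 1, 1, 1].
Σ(ℓ_i−1) = 69−6 = 63; sign = (−1)^63 = -1.
Via Zolotarev, sign(π_{34}) = (34|69) = -1.

-1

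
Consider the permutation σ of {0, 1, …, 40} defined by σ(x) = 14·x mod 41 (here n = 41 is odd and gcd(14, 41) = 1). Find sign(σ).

-1

Trace 38: π^k(38) = [38, 40, 27, 9, 3, 1, 14] for k=0..6.
Cycle lengths of π_14 on ℤ/41ℤ: [8, 8, 8, 8, 8, 1]; 6 cycles in total.
Σ(ℓ_i−1) = 41−6 = 35; sign = (−1)^35 = -1.
Check: (14/41) = -1 by Zolotarev.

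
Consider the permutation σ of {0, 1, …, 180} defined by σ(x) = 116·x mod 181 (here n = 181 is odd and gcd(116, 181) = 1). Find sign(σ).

Start at x=142: 142 → 1 → 116 → 62 → 133 → 43 → 101 → … (one orbit).
The orbit structure of x ↦ 116x mod 181: 11 orbits of sizes [18, 18, 18, 18, 18, 18, 18, 18, 18, 18, 1].
sign(π) = (−1)^{n − #cycles} = (−1)^{181−11} = (−1)^170 = +1.

+1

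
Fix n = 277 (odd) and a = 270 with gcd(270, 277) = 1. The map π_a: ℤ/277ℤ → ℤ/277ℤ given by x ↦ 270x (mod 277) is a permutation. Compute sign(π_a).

Start at x=57: 57 → 155 → 23 → 116 → 19 → 144 → 100 → … (one orbit).
π_270 has 5 disjoint cycles with lengths [69, 69, 69, 69, 1] on {0,…,276}.
sign(π) = (−1)^{n − #cycles} = (−1)^{277−5} = (−1)^272 = +1.

+1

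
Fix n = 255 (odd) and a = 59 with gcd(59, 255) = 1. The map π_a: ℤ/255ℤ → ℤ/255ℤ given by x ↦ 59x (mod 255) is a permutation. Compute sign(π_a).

Trace 59: π^k(59) = [59, 166, 104, 16, 179, 106, 134] for k=0..6.
38 cycles of lengths [8, 8, 8, 8, 8, 8, 8, 8, 8, 8, 8, 8, 8, 8, 8, 8, 8, 8, 8, 8, 8, 8, 8, 8, 8, 8, 8, 8, 8, 8, 2, 2, 2, 2, 2, 2, 2, 1].
38 cycles on 255: each ℓ→(−1)^(ℓ−1), product (−1)^217 = -1.
The Jacobi symbol (59|255) = -1 (Zolotarev) agrees.

-1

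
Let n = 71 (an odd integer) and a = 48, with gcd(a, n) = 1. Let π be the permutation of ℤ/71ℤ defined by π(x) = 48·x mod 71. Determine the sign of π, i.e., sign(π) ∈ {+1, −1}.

+1

Orbit of 32 under x↦48x: [32, 45, 30, 20, 37, 1, 48]… (length divides ord_71(48)).
Cycle lengths of π_48 on ℤ/71ℤ: [7, 7, 7, 7, 7, 7, 7, 7, 7, 7, 1]; 11 cycles in total.
With 11 cycles on 71 points, sign = (−1)^{71−11} = +1.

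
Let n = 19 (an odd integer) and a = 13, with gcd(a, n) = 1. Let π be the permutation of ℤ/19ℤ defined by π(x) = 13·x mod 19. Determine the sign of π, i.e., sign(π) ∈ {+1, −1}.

-1

Start at x=10: 10 → 16 → 18 → 6 → 2 → 7 → 15 → … (one orbit).
The orbit structure of x ↦ 13x mod 19: 2 orbits of sizes [18, 1].
n − c = 19 − 2 = 17; sign = (−1)^17 = -1.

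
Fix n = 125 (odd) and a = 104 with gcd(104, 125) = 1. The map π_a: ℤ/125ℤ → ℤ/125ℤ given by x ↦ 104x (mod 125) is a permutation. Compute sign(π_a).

+1

Trace 19: π^k(19) = [19, 101, 4, 41, 14, 81, 49] for k=0..6.
Cycle lengths of π_104 on ℤ/125ℤ: [50, 50, 10, 10, 2, 2, 1]; 7 cycles in total.
7 cycles on 125: each ℓ→(−1)^(ℓ−1), product (−1)^118 = +1.
Via Zolotarev, sign(π_{104}) = (104|125) = +1.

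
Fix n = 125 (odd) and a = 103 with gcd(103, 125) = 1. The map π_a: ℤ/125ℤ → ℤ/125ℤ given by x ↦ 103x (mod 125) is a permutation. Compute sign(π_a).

-1

Start at x=118: 118 → 29 → 112 → 36 → 83 → 49 → 47 → … (one orbit).
Cycle lengths of π_103 on ℤ/125ℤ: [100, 20, 4, 1]; 4 cycles in total.
With 4 cycles on 125 points, sign = (−1)^{125−4} = -1.
Check: (103/125) = -1 by Zolotarev.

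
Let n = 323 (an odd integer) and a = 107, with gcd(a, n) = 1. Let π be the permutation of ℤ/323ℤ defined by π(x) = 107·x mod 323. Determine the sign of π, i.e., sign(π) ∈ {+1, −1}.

+1

Trace 191: π^k(191) = [191, 88, 49, 75, 273, 141, 229] for k=0..6.
Decompose π into cycles: lengths [48, 48, 48, 48, 48, 48, 16, 6, 6, 6, 1] (11 cycles, including the fixed point 0).
sign(π) = (−1)^{n − #cycles} = (−1)^{323−11} = (−1)^312 = +1.
Zolotarev: (107|323) = +1, matching the cycle-count sign.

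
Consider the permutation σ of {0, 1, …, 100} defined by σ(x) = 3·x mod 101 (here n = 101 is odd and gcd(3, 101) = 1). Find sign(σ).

Start at x=96: 96 → 86 → 56 → 67 → 100 → 98 → 92 → … (one orbit).
The orbit structure of x ↦ 3x mod 101: 2 orbits of sizes [100, 1].
sign(π) = (−1)^{n − #cycles} = (−1)^{101−2} = (−1)^99 = -1.

-1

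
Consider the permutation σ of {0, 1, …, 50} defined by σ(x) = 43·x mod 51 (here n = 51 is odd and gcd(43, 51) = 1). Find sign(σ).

Orbit of 4 under x↦43x: [4, 19, 1, 43, 13, 49, 16]… (length divides ord_51(43)).
The orbit structure of x ↦ 43x mod 51: 9 orbits of sizes [8, 8, 8, 8, 8, 8, 1, 1, 1].
51 − 9 = 42 transpositions; sign(π) = (−1)^42 = +1.
Zolotarev: (43|51) = +1, matching the cycle-count sign.

+1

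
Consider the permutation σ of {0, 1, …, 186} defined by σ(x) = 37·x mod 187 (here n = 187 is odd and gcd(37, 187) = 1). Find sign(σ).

Trace 103: π^k(103) = [103, 71, 9, 146, 166, 158, 49] for k=0..6.
6 cycles of lengths [80, 80, 16, 5, 5, 1].
Σ(ℓ_i−1) = 187−6 = 181; sign = (−1)^181 = -1.
The Jacobi symbol (37|187) = -1 (Zolotarev) agrees.

-1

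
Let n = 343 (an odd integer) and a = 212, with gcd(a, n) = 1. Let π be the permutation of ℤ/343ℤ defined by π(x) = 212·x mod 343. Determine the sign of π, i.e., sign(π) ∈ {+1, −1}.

Trace 36: π^k(36) = [36, 86, 53, 260, 240, 116, 239] for k=0..6.
Cycle type of π: 147×2 + 21×2 + 3×2 + 1; total 7 cycles.
sign(π) = (−1)^{n − #cycles} = (−1)^{343−7} = (−1)^336 = +1.
Check: (212/343) = +1 by Zolotarev.

+1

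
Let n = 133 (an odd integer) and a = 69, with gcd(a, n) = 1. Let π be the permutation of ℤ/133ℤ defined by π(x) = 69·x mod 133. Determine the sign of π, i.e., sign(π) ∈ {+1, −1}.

+1

Orbit of 132 under x↦69x: [132, 64, 27, 1, 69, 106]… (length divides ord_133(69)).
Decompose π into cycles: lengths [6, 6, 6, 6, 6, 6, 6, 6, 6, 6, 6, 6, 6, 6, 6, 6, 6, 6, 6, 6, 6, 2, 2, 2, 1] (25 cycles, including the fixed point 0).
n − c = 133 − 25 = 108; sign = (−1)^108 = +1.
Via Zolotarev, sign(π_{69}) = (69|133) = +1.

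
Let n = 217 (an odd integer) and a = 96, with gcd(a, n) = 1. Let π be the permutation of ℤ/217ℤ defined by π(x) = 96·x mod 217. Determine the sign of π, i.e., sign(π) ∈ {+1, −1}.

+1

Start at x=102: 102 → 27 → 205 → 150 → 78 → 110 → 144 → … (one orbit).
Decompose π into cycles: lengths [30, 30, 30, 30, 30, 30, 30, 6, 1] (9 cycles, including the fixed point 0).
sign(π) = (−1)^{n − #cycles} = (−1)^{217−9} = (−1)^208 = +1.
The Jacobi symbol (96|217) = +1 (Zolotarev) agrees.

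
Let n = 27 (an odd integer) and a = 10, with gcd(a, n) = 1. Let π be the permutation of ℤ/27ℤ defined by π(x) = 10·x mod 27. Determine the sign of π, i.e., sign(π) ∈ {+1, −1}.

Trace 1: π^k(1) = [1, 10, 19] for k=0..2.
Cycle lengths of π_10 on ℤ/27ℤ: [3, 3, 3, 3, 3, 3, 1, 1, 1, 1, 1, 1, 1, 1, 1]; 15 cycles in total.
27 − 15 = 12 transpositions; sign(π) = (−1)^12 = +1.
The Jacobi symbol (10|27) = +1 (Zolotarev) agrees.

+1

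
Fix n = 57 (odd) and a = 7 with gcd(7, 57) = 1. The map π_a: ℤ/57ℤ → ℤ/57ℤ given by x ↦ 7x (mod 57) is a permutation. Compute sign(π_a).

+1

Orbit of 49 under x↦7x: [49, 1, 7]… (length divides ord_57(7)).
Cycle lengths of π_7 on ℤ/57ℤ: [3, 3, 3, 3, 3, 3, 3, 3, 3, 3, 3, 3, 3, 3, 3, 3, 3, 3, 1, 1, 1]; 21 cycles in total.
57 − 21 = 36 transpositions; sign(π) = (−1)^36 = +1.
(7|57)_J = +1 (Zolotarev's lemma cross-check).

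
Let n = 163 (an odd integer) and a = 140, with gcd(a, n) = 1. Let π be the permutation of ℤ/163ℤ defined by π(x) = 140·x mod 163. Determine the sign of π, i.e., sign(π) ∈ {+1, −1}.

+1

Trace 38: π^k(38) = [38, 104, 53, 85, 1, 140, 40] for k=0..6.
Decompose π into cycles: lengths [9, 9, 9, 9, 9, 9, 9, 9, 9, 9, 9, 9, 9, 9, 9, 9, 9, 9, 1] (19 cycles, including the fixed point 0).
Σ(ℓ_i−1) = 163−19 = 144; sign = (−1)^144 = +1.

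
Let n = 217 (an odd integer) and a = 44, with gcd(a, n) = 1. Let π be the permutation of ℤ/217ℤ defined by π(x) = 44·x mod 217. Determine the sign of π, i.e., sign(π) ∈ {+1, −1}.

-1

Start at x=172: 172 → 190 → 114 → 25 → 15 → 9 → 179 → … (one orbit).
π_44 has 10 disjoint cycles with lengths [30, 30, 30, 30, 30, 30, 30, 3, 3, 1] on {0,…,216}.
10 cycles on 217: each ℓ→(−1)^(ℓ−1), product (−1)^207 = -1.
The Jacobi symbol (44|217) = -1 (Zolotarev) agrees.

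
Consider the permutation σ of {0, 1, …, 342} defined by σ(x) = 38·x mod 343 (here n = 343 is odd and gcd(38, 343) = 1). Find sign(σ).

-1

Start at x=82: 82 → 29 → 73 → 30 → 111 → 102 → 103 → … (one orbit).
π_38 has 4 disjoint cycles with lengths [294, 42, 6, 1] on {0,…,342}.
Σ(ℓ_i−1) = 343−4 = 339; sign = (−1)^339 = -1.
Check: (38/343) = -1 by Zolotarev.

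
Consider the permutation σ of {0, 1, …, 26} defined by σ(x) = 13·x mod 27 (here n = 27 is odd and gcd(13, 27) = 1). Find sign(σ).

Orbit of 7 under x↦13x: [7, 10, 22, 16, 19, 4, 25]… (length divides ord_27(13)).
Cycle type of π: 9×2 + 3×2 + 1×3; total 7 cycles.
Σ(ℓ_i−1) = 27−7 = 20; sign = (−1)^20 = +1.

+1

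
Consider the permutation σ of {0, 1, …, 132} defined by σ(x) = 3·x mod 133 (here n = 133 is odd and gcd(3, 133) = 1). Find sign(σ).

Trace 44: π^k(44) = [44, 132, 130, 124, 106, 52, 23] for k=0..6.
Decompose π into cycles: lengths [18, 18, 18, 18, 18, 18, 18, 6, 1] (9 cycles, including the fixed point 0).
9 cycles on 133: each ℓ→(−1)^(ℓ−1), product (−1)^124 = +1.

+1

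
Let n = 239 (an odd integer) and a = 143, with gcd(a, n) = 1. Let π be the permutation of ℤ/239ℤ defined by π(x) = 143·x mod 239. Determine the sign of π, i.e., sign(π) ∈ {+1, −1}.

-1

Orbit of 55 under x↦143x: [55, 217, 200, 159, 32, 35, 225]… (length divides ord_239(143)).
Cycle type of π: 238 + 1; total 2 cycles.
With 2 cycles on 239 points, sign = (−1)^{239−2} = -1.
Via Zolotarev, sign(π_{143}) = (143|239) = -1.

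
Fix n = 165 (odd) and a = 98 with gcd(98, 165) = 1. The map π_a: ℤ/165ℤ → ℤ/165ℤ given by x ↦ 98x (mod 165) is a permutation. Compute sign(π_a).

Start at x=34: 34 → 32 → 1 → 98 → 34 (one orbit).
The orbit structure of x ↦ 98x mod 165: 50 orbits of sizes [4, 4, 4, 4, 4, 4, 4, 4, 4, 4, 4, 4, 4, 4, 4, 4, 4, 4, 4, 4, 4, 4, 4, 4, 4, 4, 4, 4, 4, 4, 4, 4, 4, 2, 2, 2, 2, 2, 2, 2, 2, 2, 2, 2, 2, 2, 2, 2, 2, 1].
Σ(ℓ_i−1) = 165−50 = 115; sign = (−1)^115 = -1.
Zolotarev: (98|165) = -1, matching the cycle-count sign.

-1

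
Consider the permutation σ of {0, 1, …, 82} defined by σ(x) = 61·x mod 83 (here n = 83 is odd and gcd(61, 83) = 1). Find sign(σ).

+1

Trace 17: π^k(17) = [17, 41, 11, 7, 12, 68, 81] for k=0..6.
Decompose π into cycles: lengths [41, 41, 1] (3 cycles, including the fixed point 0).
3 cycles on 83: each ℓ→(−1)^(ℓ−1), product (−1)^80 = +1.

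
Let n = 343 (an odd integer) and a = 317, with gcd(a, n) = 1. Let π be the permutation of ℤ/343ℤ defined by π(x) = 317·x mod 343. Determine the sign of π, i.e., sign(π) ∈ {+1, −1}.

+1

Trace 102: π^k(102) = [102, 92, 9, 109, 253, 282, 214] for k=0..6.
The orbit structure of x ↦ 317x mod 343: 7 orbits of sizes [147, 147, 21, 21, 3, 3, 1].
n − c = 343 − 7 = 336; sign = (−1)^336 = +1.
The Jacobi symbol (317|343) = +1 (Zolotarev) agrees.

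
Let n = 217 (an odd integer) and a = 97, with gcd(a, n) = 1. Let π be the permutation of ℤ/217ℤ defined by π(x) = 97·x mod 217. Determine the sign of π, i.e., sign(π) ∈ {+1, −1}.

-1

Trace 1: π^k(1) = [1, 97, 78, 188, 8, 125, 190] for k=0..6.
Cycle type of π: 10×18 + 5×6 + 2×3 + 1; total 28 cycles.
Σ(ℓ_i−1) = 217−28 = 189; sign = (−1)^189 = -1.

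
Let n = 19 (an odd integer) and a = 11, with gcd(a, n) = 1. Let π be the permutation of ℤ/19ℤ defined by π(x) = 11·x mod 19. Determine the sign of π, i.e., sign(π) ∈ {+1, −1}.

+1

Trace 11: π^k(11) = [11, 7, 1] for k=0..2.
Decompose π into cycles: lengths [3, 3, 3, 3, 3, 3, 1] (7 cycles, including the fixed point 0).
With 7 cycles on 19 points, sign = (−1)^{19−7} = +1.
Zolotarev: (11|19) = +1, matching the cycle-count sign.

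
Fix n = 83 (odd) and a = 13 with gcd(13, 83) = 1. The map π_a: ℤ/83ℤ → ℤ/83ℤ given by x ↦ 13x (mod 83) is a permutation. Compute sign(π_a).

-1

Trace 78: π^k(78) = [78, 18, 68, 54, 38, 79, 31] for k=0..6.
2 cycles of lengths [82, 1].
2 cycles on 83: each ℓ→(−1)^(ℓ−1), product (−1)^81 = -1.
Via Zolotarev, sign(π_{13}) = (13|83) = -1.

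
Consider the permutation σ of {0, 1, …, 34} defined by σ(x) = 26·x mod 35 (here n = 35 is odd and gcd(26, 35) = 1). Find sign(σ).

-1

Trace 26: π^k(26) = [26, 11, 6, 16, 31, 1] for k=0..5.
Cycle type of π: 6×5 + 1×5; total 10 cycles.
With 10 cycles on 35 points, sign = (−1)^{35−10} = -1.
Via Zolotarev, sign(π_{26}) = (26|35) = -1.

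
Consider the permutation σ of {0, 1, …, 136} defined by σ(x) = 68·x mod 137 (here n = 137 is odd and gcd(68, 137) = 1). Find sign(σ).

+1

Orbit of 129 under x↦68x: [129, 4, 135, 1, 68, 103, 17]… (length divides ord_137(68)).
Decompose π into cycles: lengths [68, 68, 1] (3 cycles, including the fixed point 0).
n − c = 137 − 3 = 134; sign = (−1)^134 = +1.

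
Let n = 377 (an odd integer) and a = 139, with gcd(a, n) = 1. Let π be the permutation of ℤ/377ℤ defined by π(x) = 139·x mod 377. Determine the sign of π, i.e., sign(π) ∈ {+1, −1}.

Orbit of 373 under x↦139x: [373, 198, 1, 139, 94, 248, 165]… (length divides ord_377(139)).
Cycle type of π: 21×16 + 7×4 + 3×4 + 1; total 25 cycles.
n − c = 377 − 25 = 352; sign = (−1)^352 = +1.
Via Zolotarev, sign(π_{139}) = (139|377) = +1.

+1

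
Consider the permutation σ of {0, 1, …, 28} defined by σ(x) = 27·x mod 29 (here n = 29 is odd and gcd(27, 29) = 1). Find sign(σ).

-1

Orbit of 21 under x↦27x: [21, 16, 26, 6, 17, 24, 10]… (length divides ord_29(27)).
The orbit structure of x ↦ 27x mod 29: 2 orbits of sizes [28, 1].
2 cycles on 29: each ℓ→(−1)^(ℓ−1), product (−1)^27 = -1.
Check: (27/29) = -1 by Zolotarev.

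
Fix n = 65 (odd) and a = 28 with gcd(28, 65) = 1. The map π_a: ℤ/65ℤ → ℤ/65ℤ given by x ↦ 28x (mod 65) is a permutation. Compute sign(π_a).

Trace 4: π^k(4) = [4, 47, 16, 58, 64, 37, 61] for k=0..6.
Decompose π into cycles: lengths [12, 12, 12, 12, 12, 4, 1] (7 cycles, including the fixed point 0).
7 cycles on 65: each ℓ→(−1)^(ℓ−1), product (−1)^58 = +1.

+1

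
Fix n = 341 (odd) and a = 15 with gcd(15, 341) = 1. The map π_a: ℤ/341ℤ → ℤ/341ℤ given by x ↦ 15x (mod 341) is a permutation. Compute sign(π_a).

Orbit of 202 under x↦15x: [202, 302, 97, 91, 1, 15, 225]… (length divides ord_341(15)).
Cycle type of π: 10×33 + 5×2 + 1; total 36 cycles.
341 − 36 = 305 transpositions; sign(π) = (−1)^305 = -1.

-1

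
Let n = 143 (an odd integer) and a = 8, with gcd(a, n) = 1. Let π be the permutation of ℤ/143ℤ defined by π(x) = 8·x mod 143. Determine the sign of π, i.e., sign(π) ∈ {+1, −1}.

+1

Trace 27: π^k(27) = [27, 73, 12, 96, 53, 138, 103] for k=0..6.
Cycle lengths of π_8 on ℤ/143ℤ: [20, 20, 20, 20, 20, 20, 10, 4, 4, 4, 1]; 11 cycles in total.
n − c = 143 − 11 = 132; sign = (−1)^132 = +1.
The Jacobi symbol (8|143) = +1 (Zolotarev) agrees.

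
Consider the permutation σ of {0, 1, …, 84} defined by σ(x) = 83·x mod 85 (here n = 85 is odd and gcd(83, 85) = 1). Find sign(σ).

-1

Orbit of 83 under x↦83x: [83, 4, 77, 16, 53, 64, 42]… (length divides ord_85(83)).
12 cycles of lengths [8, 8, 8, 8, 8, 8, 8, 8, 8, 8, 4, 1].
sign(π) = (−1)^{n − #cycles} = (−1)^{85−12} = (−1)^73 = -1.
(83|85)_J = -1 (Zolotarev's lemma cross-check).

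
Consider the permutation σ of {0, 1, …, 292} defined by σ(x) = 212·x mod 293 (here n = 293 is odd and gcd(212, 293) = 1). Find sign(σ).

+1

Orbit of 167 under x↦212x: [167, 244, 160, 225, 234, 91, 247]… (length divides ord_293(212)).
Cycle lengths of π_212 on ℤ/293ℤ: [146, 146, 1]; 3 cycles in total.
With 3 cycles on 293 points, sign = (−1)^{293−3} = +1.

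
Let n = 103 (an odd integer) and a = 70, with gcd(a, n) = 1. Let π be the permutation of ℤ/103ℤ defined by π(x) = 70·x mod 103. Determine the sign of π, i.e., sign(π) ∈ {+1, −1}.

Orbit of 27 under x↦70x: [27, 36, 48, 64, 51, 68, 22]… (length divides ord_103(70)).
Decompose π into cycles: lengths [102, 1] (2 cycles, including the fixed point 0).
Σ(ℓ_i−1) = 103−2 = 101; sign = (−1)^101 = -1.
Zolotarev: (70|103) = -1, matching the cycle-count sign.

-1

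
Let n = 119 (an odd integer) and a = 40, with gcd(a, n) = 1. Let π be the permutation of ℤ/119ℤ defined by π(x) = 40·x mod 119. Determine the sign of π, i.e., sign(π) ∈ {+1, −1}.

Trace 53: π^k(53) = [53, 97, 72, 24, 8, 82, 67] for k=0..6.
Cycle type of π: 48×2 + 16 + 6 + 1; total 5 cycles.
119 − 5 = 114 transpositions; sign(π) = (−1)^114 = +1.

+1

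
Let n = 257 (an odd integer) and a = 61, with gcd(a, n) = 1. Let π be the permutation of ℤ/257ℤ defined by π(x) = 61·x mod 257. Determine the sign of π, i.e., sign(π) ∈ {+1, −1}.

+1

Start at x=32: 32 → 153 → 81 → 58 → 197 → 195 → 73 → … (one orbit).
Decompose π into cycles: lengths [128, 128, 1] (3 cycles, including the fixed point 0).
sign(π) = (−1)^{n − #cycles} = (−1)^{257−3} = (−1)^254 = +1.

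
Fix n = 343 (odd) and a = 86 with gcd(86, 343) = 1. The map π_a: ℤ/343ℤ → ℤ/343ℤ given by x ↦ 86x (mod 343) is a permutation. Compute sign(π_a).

Trace 191: π^k(191) = [191, 305, 162, 212, 53, 99, 282] for k=0..6.
The orbit structure of x ↦ 86x mod 343: 7 orbits of sizes [147, 147, 21, 21, 3, 3, 1].
343 − 7 = 336 transpositions; sign(π) = (−1)^336 = +1.
(86|343)_J = +1 (Zolotarev's lemma cross-check).

+1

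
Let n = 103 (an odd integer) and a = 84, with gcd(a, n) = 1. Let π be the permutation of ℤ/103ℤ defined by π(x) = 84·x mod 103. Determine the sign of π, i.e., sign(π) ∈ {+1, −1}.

Start at x=41: 41 → 45 → 72 → 74 → 36 → 37 → 18 → … (one orbit).
The orbit structure of x ↦ 84x mod 103: 2 orbits of sizes [102, 1].
With 2 cycles on 103 points, sign = (−1)^{103−2} = -1.

-1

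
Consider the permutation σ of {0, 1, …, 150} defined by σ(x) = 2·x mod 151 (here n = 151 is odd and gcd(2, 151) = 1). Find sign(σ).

+1

Start at x=19: 19 → 38 → 76 → 1 → 2 → 4 → 8 → … (one orbit).
π_2 has 11 disjoint cycles with lengths [15, 15, 15, 15, 15, 15, 15, 15, 15, 15, 1] on {0,…,150}.
Σ(ℓ_i−1) = 151−11 = 140; sign = (−1)^140 = +1.
Check: (2/151) = +1 by Zolotarev.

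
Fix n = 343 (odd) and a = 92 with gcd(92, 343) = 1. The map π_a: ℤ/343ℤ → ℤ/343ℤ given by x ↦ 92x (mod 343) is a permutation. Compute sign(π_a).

Orbit of 211 under x↦92x: [211, 204, 246, 337, 134, 323, 218]… (length divides ord_343(92)).
Cycle type of π: 49×6 + 7×6 + 1×7; total 19 cycles.
n − c = 343 − 19 = 324; sign = (−1)^324 = +1.

+1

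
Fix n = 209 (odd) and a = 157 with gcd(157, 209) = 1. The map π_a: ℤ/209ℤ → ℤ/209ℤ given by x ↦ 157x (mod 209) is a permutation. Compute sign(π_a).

Start at x=58: 58 → 119 → 82 → 125 → 188 → 47 → 64 → … (one orbit).
π_157 has 9 disjoint cycles with lengths [45, 45, 45, 45, 9, 9, 5, 5, 1] on {0,…,208}.
n − c = 209 − 9 = 200; sign = (−1)^200 = +1.

+1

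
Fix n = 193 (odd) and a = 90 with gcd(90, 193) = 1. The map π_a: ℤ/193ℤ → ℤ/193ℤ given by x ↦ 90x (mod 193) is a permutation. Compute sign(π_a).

-1

Start at x=42: 42 → 113 → 134 → 94 → 161 → 15 → 192 → … (one orbit).
2 cycles of lengths [192, 1].
With 2 cycles on 193 points, sign = (−1)^{193−2} = -1.
Zolotarev: (90|193) = -1, matching the cycle-count sign.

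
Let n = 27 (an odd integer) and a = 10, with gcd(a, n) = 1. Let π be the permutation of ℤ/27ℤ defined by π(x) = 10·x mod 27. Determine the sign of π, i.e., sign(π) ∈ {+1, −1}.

Start at x=10: 10 → 19 → 1 → 10 (one orbit).
π_10 has 15 disjoint cycles with lengths [3, 3, 3, 3, 3, 3, 1, 1, 1, 1, 1, 1, 1, 1, 1] on {0,…,26}.
Σ(ℓ_i−1) = 27−15 = 12; sign = (−1)^12 = +1.

+1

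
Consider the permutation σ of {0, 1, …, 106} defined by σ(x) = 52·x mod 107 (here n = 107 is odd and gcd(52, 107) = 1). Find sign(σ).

+1

Start at x=44: 44 → 41 → 99 → 12 → 89 → 27 → 13 → … (one orbit).
Cycle lengths of π_52 on ℤ/107ℤ: [53, 53, 1]; 3 cycles in total.
With 3 cycles on 107 points, sign = (−1)^{107−3} = +1.
Zolotarev: (52|107) = +1, matching the cycle-count sign.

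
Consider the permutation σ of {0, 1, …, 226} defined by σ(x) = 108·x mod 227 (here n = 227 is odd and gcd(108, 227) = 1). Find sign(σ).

Start at x=185: 185 → 4 → 205 → 121 → 129 → 85 → 100 → … (one orbit).
3 cycles of lengths [113, 113, 1].
sign(π) = (−1)^{n − #cycles} = (−1)^{227−3} = (−1)^224 = +1.
Via Zolotarev, sign(π_{108}) = (108|227) = +1.

+1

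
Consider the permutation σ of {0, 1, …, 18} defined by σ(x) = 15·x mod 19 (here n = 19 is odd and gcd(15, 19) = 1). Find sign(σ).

-1

Start at x=15: 15 → 16 → 12 → 9 → 2 → 11 → 13 → … (one orbit).
2 cycles of lengths [18, 1].
19 − 2 = 17 transpositions; sign(π) = (−1)^17 = -1.
Zolotarev: (15|19) = -1, matching the cycle-count sign.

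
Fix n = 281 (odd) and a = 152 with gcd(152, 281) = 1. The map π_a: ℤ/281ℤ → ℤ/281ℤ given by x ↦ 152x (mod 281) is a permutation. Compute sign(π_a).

-1

Trace 195: π^k(195) = [195, 135, 7, 221, 153, 214, 213] for k=0..6.
π_152 has 8 disjoint cycles with lengths [40, 40, 40, 40, 40, 40, 40, 1] on {0,…,280}.
With 8 cycles on 281 points, sign = (−1)^{281−8} = -1.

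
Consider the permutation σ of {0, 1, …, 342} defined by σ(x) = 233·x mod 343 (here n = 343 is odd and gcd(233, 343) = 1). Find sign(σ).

Trace 275: π^k(275) = [275, 277, 57, 247, 270, 141, 268] for k=0..6.
Decompose π into cycles: lengths [147, 147, 21, 21, 3, 3, 1] (7 cycles, including the fixed point 0).
7 cycles on 343: each ℓ→(−1)^(ℓ−1), product (−1)^336 = +1.
(233|343)_J = +1 (Zolotarev's lemma cross-check).

+1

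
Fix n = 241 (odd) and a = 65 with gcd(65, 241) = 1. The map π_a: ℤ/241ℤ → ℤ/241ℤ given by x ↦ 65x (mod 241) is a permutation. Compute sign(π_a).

-1

Trace 152: π^k(152) = [152, 240, 176, 113, 115, 4, 19] for k=0..6.
Cycle lengths of π_65 on ℤ/241ℤ: [48, 48, 48, 48, 48, 1]; 6 cycles in total.
6 cycles on 241: each ℓ→(−1)^(ℓ−1), product (−1)^235 = -1.
Via Zolotarev, sign(π_{65}) = (65|241) = -1.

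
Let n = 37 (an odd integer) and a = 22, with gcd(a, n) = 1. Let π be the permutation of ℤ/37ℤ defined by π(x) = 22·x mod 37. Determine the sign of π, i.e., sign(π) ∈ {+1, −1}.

Orbit of 10 under x↦22x: [10, 35, 30, 31, 16, 19, 11]… (length divides ord_37(22)).
Cycle lengths of π_22 on ℤ/37ℤ: [36, 1]; 2 cycles in total.
2 cycles on 37: each ℓ→(−1)^(ℓ−1), product (−1)^35 = -1.
Via Zolotarev, sign(π_{22}) = (22|37) = -1.

-1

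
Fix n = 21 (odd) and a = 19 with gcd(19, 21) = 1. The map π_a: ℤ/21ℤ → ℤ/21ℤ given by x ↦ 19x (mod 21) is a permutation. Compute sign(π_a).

-1

Start at x=13: 13 → 16 → 10 → 1 → 19 → 4 → 13 (one orbit).
Decompose π into cycles: lengths [6, 6, 6, 1, 1, 1] (6 cycles, including the fixed point 0).
21 − 6 = 15 transpositions; sign(π) = (−1)^15 = -1.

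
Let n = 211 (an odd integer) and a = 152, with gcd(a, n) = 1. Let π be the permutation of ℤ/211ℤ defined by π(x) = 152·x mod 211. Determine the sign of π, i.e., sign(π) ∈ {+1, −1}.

-1

Orbit of 154 under x↦152x: [154, 198, 134, 112, 144, 155, 139]… (length divides ord_211(152)).
Cycle lengths of π_152 on ℤ/211ℤ: [210, 1]; 2 cycles in total.
2 cycles on 211: each ℓ→(−1)^(ℓ−1), product (−1)^209 = -1.
(152|211)_J = -1 (Zolotarev's lemma cross-check).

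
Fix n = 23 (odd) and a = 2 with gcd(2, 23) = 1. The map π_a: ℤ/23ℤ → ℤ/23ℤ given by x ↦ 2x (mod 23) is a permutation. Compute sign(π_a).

Orbit of 18 under x↦2x: [18, 13, 3, 6, 12, 1, 2]… (length divides ord_23(2)).
Cycle type of π: 11×2 + 1; total 3 cycles.
With 3 cycles on 23 points, sign = (−1)^{23−3} = +1.

+1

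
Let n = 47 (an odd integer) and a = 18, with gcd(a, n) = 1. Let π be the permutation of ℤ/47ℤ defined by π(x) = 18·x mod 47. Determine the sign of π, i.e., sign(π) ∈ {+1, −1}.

Trace 14: π^k(14) = [14, 17, 24, 9, 21, 2, 36] for k=0..6.
Decompose π into cycles: lengths [23, 23, 1] (3 cycles, including the fixed point 0).
47 − 3 = 44 transpositions; sign(π) = (−1)^44 = +1.
(18|47)_J = +1 (Zolotarev's lemma cross-check).

+1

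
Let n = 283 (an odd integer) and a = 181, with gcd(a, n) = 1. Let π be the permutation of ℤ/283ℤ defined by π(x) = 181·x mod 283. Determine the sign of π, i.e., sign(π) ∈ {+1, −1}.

Orbit of 141 under x↦181x: [141, 51, 175, 262, 161, 275, 250]… (length divides ord_283(181)).
Cycle type of π: 47×6 + 1; total 7 cycles.
n − c = 283 − 7 = 276; sign = (−1)^276 = +1.
(181|283)_J = +1 (Zolotarev's lemma cross-check).

+1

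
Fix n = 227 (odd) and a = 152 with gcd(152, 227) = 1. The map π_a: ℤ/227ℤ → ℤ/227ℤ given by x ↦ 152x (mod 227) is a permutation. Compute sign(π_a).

-1

Start at x=178: 178 → 43 → 180 → 120 → 80 → 129 → 86 → … (one orbit).
The orbit structure of x ↦ 152x mod 227: 2 orbits of sizes [226, 1].
227 − 2 = 225 transpositions; sign(π) = (−1)^225 = -1.
The Jacobi symbol (152|227) = -1 (Zolotarev) agrees.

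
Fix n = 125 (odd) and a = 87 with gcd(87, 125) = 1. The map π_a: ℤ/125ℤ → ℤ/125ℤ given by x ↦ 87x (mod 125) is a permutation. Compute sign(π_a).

Start at x=103: 103 → 86 → 107 → 59 → 8 → 71 → 52 → … (one orbit).
4 cycles of lengths [100, 20, 4, 1].
sign(π) = (−1)^{n − #cycles} = (−1)^{125−4} = (−1)^121 = -1.

-1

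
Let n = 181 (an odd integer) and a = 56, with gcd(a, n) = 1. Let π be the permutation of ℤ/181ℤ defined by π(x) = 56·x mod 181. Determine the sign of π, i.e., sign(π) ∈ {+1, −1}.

+1

Trace 122: π^k(122) = [122, 135, 139, 1, 56, 59, 46] for k=0..6.
π_56 has 19 disjoint cycles with lengths [10, 10, 10, 10, 10, 10, 10, 10, 10, 10, 10, 10, 10, 10, 10, 10, 10, 10, 1] on {0,…,180}.
181 − 19 = 162 transpositions; sign(π) = (−1)^162 = +1.
(56|181)_J = +1 (Zolotarev's lemma cross-check).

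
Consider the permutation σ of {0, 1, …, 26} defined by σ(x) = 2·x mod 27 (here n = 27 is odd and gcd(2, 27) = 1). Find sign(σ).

Start at x=26: 26 → 25 → 23 → 19 → 11 → 22 → 17 → … (one orbit).
The orbit structure of x ↦ 2x mod 27: 4 orbits of sizes [18, 6, 2, 1].
27 − 4 = 23 transpositions; sign(π) = (−1)^23 = -1.
Check: (2/27) = -1 by Zolotarev.

-1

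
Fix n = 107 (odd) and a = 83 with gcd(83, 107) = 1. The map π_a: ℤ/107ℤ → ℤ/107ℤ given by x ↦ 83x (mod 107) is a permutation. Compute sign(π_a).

+1

Start at x=105: 105 → 48 → 25 → 42 → 62 → 10 → 81 → … (one orbit).
3 cycles of lengths [53, 53, 1].
Σ(ℓ_i−1) = 107−3 = 104; sign = (−1)^104 = +1.
Via Zolotarev, sign(π_{83}) = (83|107) = +1.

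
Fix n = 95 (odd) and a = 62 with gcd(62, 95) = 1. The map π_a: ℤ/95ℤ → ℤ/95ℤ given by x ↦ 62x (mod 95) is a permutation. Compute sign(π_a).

-1

Orbit of 64 under x↦62x: [64, 73, 61, 77, 24, 63, 11]… (length divides ord_95(62)).
Decompose π into cycles: lengths [36, 36, 9, 9, 4, 1] (6 cycles, including the fixed point 0).
sign(π) = (−1)^{n − #cycles} = (−1)^{95−6} = (−1)^89 = -1.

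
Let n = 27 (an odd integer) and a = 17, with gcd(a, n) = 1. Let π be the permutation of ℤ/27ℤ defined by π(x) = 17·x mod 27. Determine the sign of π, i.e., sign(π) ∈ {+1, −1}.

-1

Start at x=17: 17 → 19 → 26 → 10 → 8 → 1 → 17 (one orbit).
The orbit structure of x ↦ 17x mod 27: 8 orbits of sizes [6, 6, 6, 2, 2, 2, 2, 1].
27 − 8 = 19 transpositions; sign(π) = (−1)^19 = -1.
Zolotarev: (17|27) = -1, matching the cycle-count sign.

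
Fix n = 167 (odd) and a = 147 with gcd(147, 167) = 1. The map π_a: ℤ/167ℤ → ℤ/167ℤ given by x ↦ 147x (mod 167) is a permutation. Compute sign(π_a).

+1

Orbit of 54 under x↦147x: [54, 89, 57, 29, 88, 77, 130]… (length divides ord_167(147)).
π_147 has 3 disjoint cycles with lengths [83, 83, 1] on {0,…,166}.
sign(π) = (−1)^{n − #cycles} = (−1)^{167−3} = (−1)^164 = +1.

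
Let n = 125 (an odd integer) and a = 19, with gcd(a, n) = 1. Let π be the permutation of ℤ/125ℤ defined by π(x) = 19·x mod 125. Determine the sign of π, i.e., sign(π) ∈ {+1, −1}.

+1

Trace 36: π^k(36) = [36, 59, 121, 49, 56, 64, 91] for k=0..6.
π_19 has 7 disjoint cycles with lengths [50, 50, 10, 10, 2, 2, 1] on {0,…,124}.
7 cycles on 125: each ℓ→(−1)^(ℓ−1), product (−1)^118 = +1.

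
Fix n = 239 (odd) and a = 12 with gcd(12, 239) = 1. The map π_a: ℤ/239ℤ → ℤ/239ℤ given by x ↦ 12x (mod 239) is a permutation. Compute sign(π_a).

+1

Start at x=100: 100 → 5 → 60 → 3 → 36 → 193 → 165 → … (one orbit).
π_12 has 3 disjoint cycles with lengths [119, 119, 1] on {0,…,238}.
239 − 3 = 236 transpositions; sign(π) = (−1)^236 = +1.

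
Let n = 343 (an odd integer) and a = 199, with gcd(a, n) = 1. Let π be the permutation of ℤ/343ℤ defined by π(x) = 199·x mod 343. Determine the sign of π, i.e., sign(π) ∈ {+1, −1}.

Trace 199: π^k(199) = [199, 156, 174, 326, 47, 92, 129] for k=0..6.
Cycle type of π: 294 + 42 + 6 + 1; total 4 cycles.
Σ(ℓ_i−1) = 343−4 = 339; sign = (−1)^339 = -1.
Via Zolotarev, sign(π_{199}) = (199|343) = -1.

-1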